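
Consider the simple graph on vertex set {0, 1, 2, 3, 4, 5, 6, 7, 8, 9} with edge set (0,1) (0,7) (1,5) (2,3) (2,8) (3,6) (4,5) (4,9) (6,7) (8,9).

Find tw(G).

A width-2 tree decomposition is:
Bags: B1 = {2, 3, 6}  B2 = {2, 6, 8}  B3 = {6, 8, 9}  B4 = {4, 6, 9}  B5 = {4, 5, 6}  B6 = {1, 5, 6}  B7 = {0, 1, 6}  B8 = {0, 6, 7}
Tree: B1–B2, B2–B3, B3–B4, B4–B5, B5–B6, B6–B7, B7–B8
Every bag has size at most 3, so the width is 3 − 1 = 2 and tw(G) ≤ 2. For the lower bound, G contains the cycle 6–3–2–8–9–4–5–1–0–7–6, so G is not a forest; only forests have treewidth ≤ 1, hence tw(G) ≥ 2. The upper and lower bounds meet at 2, so that is the treewidth.

2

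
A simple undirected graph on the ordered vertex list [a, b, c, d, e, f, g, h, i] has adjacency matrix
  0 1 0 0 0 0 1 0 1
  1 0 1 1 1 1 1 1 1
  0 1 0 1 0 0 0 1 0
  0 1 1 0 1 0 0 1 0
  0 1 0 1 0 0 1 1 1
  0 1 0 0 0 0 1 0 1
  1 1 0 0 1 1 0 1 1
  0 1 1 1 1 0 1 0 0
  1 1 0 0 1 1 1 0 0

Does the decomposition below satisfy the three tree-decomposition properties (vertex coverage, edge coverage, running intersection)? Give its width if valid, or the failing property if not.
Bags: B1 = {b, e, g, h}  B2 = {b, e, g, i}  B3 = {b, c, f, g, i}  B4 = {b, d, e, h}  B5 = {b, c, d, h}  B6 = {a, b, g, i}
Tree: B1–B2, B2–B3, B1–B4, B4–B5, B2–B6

No — bags containing vertex c are not connected in the tree.

A tree decomposition must satisfy three properties: every vertex lies in some bag; for every edge, both endpoints lie together in some bag; and for every vertex, the bags containing it form a connected subtree. Here bags containing vertex c are not connected in the tree, so the decomposition is invalid.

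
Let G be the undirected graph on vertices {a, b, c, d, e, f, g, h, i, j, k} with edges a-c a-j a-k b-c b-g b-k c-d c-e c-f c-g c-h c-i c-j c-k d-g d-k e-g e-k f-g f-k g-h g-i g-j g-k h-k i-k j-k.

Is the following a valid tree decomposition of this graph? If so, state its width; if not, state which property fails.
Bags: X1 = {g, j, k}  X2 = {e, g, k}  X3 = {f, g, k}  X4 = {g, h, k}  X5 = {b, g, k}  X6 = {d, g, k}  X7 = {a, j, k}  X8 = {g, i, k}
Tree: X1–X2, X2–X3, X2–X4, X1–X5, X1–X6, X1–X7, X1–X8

A tree decomposition must satisfy three properties: every vertex lies in some bag; for every edge, both endpoints lie together in some bag; and for every vertex, the bags containing it form a connected subtree. Here vertex c appears in no bag, so the decomposition is invalid.

No — vertex c appears in no bag.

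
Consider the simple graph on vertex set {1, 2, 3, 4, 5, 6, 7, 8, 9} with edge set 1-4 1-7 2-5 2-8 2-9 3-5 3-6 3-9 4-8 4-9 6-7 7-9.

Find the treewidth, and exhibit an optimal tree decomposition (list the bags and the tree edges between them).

Treewidth 3.
Bags: B1 = {1, 3, 6, 7}  B2 = {1, 3, 7, 9}  B3 = {1, 3, 4, 9}  B4 = {3, 4, 5, 9}  B5 = {2, 4, 5, 9}  B6 = {2, 4, 5, 8}
Tree: B1–B2, B2–B3, B3–B4, B4–B5, B5–B6

The largest bag has 4 vertices, giving width 3; this decomposition certifies tw(G) ≤ 3. For the lower bound: the 4 vertex sets {1,6,7}, {3}, {9}, {2,4,5,8} are disjoint, each induces a connected subgraph, and every pair is joined by at least one edge of G. Contracting each set to a single vertex therefore yields K_{4} as a minor, and since treewidth is minor-monotone, tw(G) ≥ tw(K_{4}) = 3. Combining the bounds, tw(G) = 3.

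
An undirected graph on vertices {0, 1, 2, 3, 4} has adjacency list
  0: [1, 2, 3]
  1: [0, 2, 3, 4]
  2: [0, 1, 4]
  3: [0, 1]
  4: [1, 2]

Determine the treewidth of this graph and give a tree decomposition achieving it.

Treewidth 2.
One optimal decomposition is:
Bags: B1 = {0, 1, 3}  B2 = {0, 1, 2}  B3 = {1, 2, 4}
Tree: B1–B2, B2–B3

Every bag has size at most 3, so the width is 3 − 1 = 2 and tw(G) ≤ 2. For the lower bound, the 3 vertices {0, 1, 2} are pairwise adjacent, and any tree decomposition puts a clique entirely inside one bag — forcing width ≥ 2. Therefore the treewidth is 2.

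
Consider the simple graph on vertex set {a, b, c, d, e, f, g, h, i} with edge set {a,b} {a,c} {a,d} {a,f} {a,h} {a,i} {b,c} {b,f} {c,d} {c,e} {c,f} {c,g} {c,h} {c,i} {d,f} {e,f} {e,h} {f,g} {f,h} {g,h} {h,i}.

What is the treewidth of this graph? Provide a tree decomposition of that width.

Treewidth 3.
One optimal decomposition is:
Bags: B1 = {a, c, h, i}  B2 = {a, c, f, h}  B3 = {c, f, g, h}  B4 = {c, e, f, h}  B5 = {a, c, d, f}  B6 = {a, b, c, f}
Tree: B1–B2, B2–B3, B3–B4, B2–B5, B5–B6

Every bag has size at most 4, so the width is 4 − 1 = 3 and tw(G) ≤ 3. On the other hand G contains the 4-clique {a, c, d, f}. A clique must lie in a single bag of any decomposition, so no decomposition can have width below 3. Hence tw(G) = 3 exactly.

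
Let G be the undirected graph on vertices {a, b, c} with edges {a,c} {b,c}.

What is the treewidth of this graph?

1

A width-1 tree decomposition is:
Bags: B1 = {a, c}  B2 = {b, c}
Tree: B1–B2
Every bag has size at most 2, so the width is 2 − 1 = 1 and tw(G) ≤ 1. Any graph with an edge has treewidth ≥ 1, and G has the edge a–c. Therefore the treewidth is 1.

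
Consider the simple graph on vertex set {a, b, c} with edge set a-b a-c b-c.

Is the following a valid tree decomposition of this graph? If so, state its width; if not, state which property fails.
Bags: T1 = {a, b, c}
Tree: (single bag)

Yes; width 2.

Every vertex of G appears in some bag (union = {a, b, c}); every edge is covered by a bag; and for each vertex v the set of bags containing v is connected in the bag tree. The decomposition is therefore valid. The largest bag has 3 vertices, so the width is 2.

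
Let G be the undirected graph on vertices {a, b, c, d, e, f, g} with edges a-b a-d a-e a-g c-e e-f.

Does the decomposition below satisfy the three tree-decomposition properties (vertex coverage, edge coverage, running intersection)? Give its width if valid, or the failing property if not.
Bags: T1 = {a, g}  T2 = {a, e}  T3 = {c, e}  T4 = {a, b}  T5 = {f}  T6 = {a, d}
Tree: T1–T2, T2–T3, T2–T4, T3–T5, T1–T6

No — edge (e,f) lies in no bag.

A tree decomposition must satisfy three properties: every vertex lies in some bag; for every edge, both endpoints lie together in some bag; and for every vertex, the bags containing it form a connected subtree. Here edge (e,f) lies in no bag, so the decomposition is invalid.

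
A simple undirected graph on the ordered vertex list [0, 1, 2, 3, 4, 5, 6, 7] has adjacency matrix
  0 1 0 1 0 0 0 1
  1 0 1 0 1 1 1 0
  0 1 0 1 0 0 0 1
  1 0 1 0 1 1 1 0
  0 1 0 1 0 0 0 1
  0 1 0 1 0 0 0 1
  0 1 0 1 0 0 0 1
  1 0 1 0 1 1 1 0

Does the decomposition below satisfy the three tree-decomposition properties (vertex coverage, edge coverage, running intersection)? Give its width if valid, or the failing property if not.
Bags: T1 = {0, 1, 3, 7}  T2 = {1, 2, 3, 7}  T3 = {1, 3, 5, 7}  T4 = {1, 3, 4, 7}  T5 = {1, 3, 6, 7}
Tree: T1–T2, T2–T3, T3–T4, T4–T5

Checking the three conditions: (i) the bags cover all of {0, 1, 2, 3, 4, 5, 6, 7}; (ii) for each edge, some bag contains both endpoints; (iii) the bags containing any fixed vertex form a subtree. All hold, so the decomposition is valid with width 4 − 1 = 3.

Yes; width 3.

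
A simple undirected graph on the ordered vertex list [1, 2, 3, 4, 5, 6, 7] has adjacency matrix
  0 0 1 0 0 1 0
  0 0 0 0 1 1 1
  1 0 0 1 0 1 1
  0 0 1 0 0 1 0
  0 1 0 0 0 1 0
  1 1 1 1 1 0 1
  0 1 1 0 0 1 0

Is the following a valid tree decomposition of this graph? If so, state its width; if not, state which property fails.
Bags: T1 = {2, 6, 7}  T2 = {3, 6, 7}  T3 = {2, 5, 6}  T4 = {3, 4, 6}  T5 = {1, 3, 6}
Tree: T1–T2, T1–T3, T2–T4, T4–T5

Yes; width 2.

Vertex coverage: the bags together contain {1, 2, 3, 4, 5, 6, 7}, the full vertex set. Edge coverage: each edge of G has both endpoints in at least one bag. Running intersection: for every vertex, the bags containing it form a connected subtree. All three properties hold, so this is a valid tree decomposition of width max|bag| − 1 = 2, and hence tw(G) ≤ 2.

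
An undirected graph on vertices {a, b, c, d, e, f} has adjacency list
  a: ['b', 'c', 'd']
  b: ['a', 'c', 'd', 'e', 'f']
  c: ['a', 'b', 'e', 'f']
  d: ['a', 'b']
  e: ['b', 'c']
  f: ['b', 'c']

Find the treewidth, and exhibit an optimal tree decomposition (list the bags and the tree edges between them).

Treewidth 2.
One optimal decomposition is:
Bags: B1 = {b, c, e}  B2 = {a, b, c}  B3 = {a, b, d}  B4 = {b, c, f}
Tree: B1–B2, B2–B3, B1–B4

Each bag holds 3 vertices, so the decomposition has width 2, which upper-bounds the treewidth. On the other hand G contains the 3-clique {a, b, d}. A clique must lie in a single bag of any decomposition, so no decomposition can have width below 2. Hence tw(G) = 2 exactly.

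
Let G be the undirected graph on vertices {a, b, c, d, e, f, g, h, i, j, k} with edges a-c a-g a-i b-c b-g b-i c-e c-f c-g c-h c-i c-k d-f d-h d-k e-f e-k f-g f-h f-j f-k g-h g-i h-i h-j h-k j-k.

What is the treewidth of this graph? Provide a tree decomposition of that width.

Treewidth 3.
One optimal decomposition is:
Bags: B1 = {c, g, h, i}  B2 = {c, f, g, h}  B3 = {c, f, h, k}  B4 = {c, e, f, k}  B5 = {d, f, h, k}  B6 = {f, h, j, k}  B7 = {b, c, g, i}  B8 = {a, c, g, i}
Tree: B1–B2, B2–B3, B3–B4, B3–B5, B3–B6, B1–B7, B1–B8

Each bag holds 4 vertices, so the decomposition has width 3, which upper-bounds the treewidth. On the other hand G contains the 4-clique {d, f, h, k}. A clique must lie in a single bag of any decomposition, so no decomposition can have width below 3. Hence tw(G) = 3 exactly.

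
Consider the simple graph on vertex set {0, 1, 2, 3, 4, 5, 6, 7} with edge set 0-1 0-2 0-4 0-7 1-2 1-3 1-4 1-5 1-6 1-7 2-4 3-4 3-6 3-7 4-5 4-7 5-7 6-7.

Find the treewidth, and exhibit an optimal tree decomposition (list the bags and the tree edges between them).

The largest bag has 4 vertices, giving width 3; this decomposition certifies tw(G) ≤ 3. For the lower bound, the 4 vertices {0, 1, 2, 4} are pairwise adjacent, and any tree decomposition puts a clique entirely inside one bag — forcing width ≥ 3. Combining the bounds, tw(G) = 3.

Treewidth 3.
One such decomposition:
Bags: B1 = {0, 1, 4, 7}  B2 = {1, 3, 4, 7}  B3 = {1, 3, 6, 7}  B4 = {0, 1, 2, 4}  B5 = {1, 4, 5, 7}
Tree: B1–B2, B2–B3, B1–B4, B1–B5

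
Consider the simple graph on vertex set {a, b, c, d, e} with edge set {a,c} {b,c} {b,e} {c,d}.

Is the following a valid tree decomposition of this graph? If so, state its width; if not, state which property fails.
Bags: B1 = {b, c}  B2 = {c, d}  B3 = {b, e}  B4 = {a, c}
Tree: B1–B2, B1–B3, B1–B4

Every vertex of G appears in some bag (union = {a, b, c, d, e}); every edge is covered by a bag; and for each vertex v the set of bags containing v is connected in the bag tree. The decomposition is therefore valid. The largest bag has 2 vertices, so the width is 1.

Yes; width 1.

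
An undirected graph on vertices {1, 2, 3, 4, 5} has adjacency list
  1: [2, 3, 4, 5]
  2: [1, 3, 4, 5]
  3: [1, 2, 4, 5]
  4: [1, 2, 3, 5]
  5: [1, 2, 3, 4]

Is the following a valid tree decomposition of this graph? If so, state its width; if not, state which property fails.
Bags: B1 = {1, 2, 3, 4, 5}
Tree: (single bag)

Checking the three conditions: (i) the bags cover all of {1, 2, 3, 4, 5}; (ii) for each edge, some bag contains both endpoints; (iii) the bags containing any fixed vertex form a subtree. All hold, so the decomposition is valid with width 5 − 1 = 4.

Yes; width 4.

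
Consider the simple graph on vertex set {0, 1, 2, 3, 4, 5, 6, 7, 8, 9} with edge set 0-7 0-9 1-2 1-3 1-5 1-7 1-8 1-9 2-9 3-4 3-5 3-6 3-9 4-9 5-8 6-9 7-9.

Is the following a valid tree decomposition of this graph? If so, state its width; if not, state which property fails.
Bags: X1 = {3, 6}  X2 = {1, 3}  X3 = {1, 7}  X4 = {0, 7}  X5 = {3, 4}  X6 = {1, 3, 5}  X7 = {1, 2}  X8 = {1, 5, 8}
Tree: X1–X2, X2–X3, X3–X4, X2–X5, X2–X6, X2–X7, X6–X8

A tree decomposition must satisfy three properties: every vertex lies in some bag; for every edge, both endpoints lie together in some bag; and for every vertex, the bags containing it form a connected subtree. Here vertex 9 appears in no bag, so the decomposition is invalid.

No — vertex 9 appears in no bag.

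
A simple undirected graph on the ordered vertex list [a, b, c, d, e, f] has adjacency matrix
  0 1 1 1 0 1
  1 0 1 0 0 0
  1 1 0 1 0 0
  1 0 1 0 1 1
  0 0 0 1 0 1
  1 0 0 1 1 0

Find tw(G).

2

A width-2 tree decomposition is:
Bags: B1 = {a, d, f}  B2 = {d, e, f}  B3 = {a, c, d}  B4 = {a, b, c}
Tree: B1–B2, B1–B3, B3–B4
Each bag holds 3 vertices, so the decomposition has width 2, which upper-bounds the treewidth. On the other hand G contains the 3-clique {d, e, f}. A clique must lie in a single bag of any decomposition, so no decomposition can have width below 2. Therefore the treewidth is 2.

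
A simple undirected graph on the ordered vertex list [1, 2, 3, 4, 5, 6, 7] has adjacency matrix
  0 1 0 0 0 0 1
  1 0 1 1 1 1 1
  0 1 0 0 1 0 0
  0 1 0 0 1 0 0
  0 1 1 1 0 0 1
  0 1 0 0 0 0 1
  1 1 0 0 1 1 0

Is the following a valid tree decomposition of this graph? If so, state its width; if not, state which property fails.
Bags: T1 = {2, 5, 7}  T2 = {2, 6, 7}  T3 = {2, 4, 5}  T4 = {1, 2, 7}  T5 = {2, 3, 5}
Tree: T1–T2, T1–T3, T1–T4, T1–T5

Yes; width 2.

Every vertex of G appears in some bag (union = {1, 2, 3, 4, 5, 6, 7}); every edge is covered by a bag; and for each vertex v the set of bags containing v is connected in the bag tree. The decomposition is therefore valid. The largest bag has 3 vertices, so the width is 2.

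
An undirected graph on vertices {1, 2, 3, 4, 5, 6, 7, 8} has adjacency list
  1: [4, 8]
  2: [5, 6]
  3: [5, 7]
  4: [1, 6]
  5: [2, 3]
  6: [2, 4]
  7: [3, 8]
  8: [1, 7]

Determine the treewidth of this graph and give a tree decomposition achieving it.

Treewidth 2.
One optimal decomposition is:
Bags: B1 = {2, 5, 6}  B2 = {4, 5, 6}  B3 = {1, 4, 5}  B4 = {1, 5, 8}  B5 = {5, 7, 8}  B6 = {3, 5, 7}
Tree: B1–B2, B2–B3, B3–B4, B4–B5, B5–B6

The largest bag has 3 vertices, giving width 2; this decomposition certifies tw(G) ≤ 2. The edges 5–2–6–4–1–8–7–3–5 form a cycle, so G is not a tree and its treewidth is at least 2. Therefore the treewidth is 2.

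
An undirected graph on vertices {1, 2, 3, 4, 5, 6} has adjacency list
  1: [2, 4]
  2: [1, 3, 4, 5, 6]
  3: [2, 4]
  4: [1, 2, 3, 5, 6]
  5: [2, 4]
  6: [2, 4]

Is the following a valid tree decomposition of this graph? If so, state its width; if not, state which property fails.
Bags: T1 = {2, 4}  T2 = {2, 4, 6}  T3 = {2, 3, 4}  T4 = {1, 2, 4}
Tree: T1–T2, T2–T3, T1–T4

No — vertex 5 appears in no bag.

A tree decomposition must satisfy three properties: every vertex lies in some bag; for every edge, both endpoints lie together in some bag; and for every vertex, the bags containing it form a connected subtree. Here vertex 5 appears in no bag, so the decomposition is invalid.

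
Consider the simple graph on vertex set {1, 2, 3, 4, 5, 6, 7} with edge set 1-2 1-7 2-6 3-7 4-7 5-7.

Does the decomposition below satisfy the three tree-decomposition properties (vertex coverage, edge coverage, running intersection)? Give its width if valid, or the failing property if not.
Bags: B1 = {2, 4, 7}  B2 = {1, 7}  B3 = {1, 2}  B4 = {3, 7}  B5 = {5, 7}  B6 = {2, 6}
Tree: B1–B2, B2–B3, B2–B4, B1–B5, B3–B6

A tree decomposition must satisfy three properties: every vertex lies in some bag; for every edge, both endpoints lie together in some bag; and for every vertex, the bags containing it form a connected subtree. Here bags containing vertex 2 are not connected in the tree, so the decomposition is invalid.

No — bags containing vertex 2 are not connected in the tree.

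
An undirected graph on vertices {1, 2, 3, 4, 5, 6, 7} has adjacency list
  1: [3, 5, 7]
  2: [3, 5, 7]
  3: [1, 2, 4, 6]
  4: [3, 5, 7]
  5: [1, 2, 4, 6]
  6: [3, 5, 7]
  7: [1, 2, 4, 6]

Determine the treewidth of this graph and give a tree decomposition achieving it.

Every bag has size at most 4, so the width is 4 − 1 = 3 and tw(G) ≤ 3. For the lower bound: the 4 vertex sets {4,5}, {1,3}, {7}, {2} are disjoint, each induces a connected subgraph, and every pair is joined by at least one edge of G. Contracting each set to a single vertex therefore yields K_{4} as a minor, and since treewidth is minor-monotone, tw(G) ≥ tw(K_{4}) = 3. Therefore the treewidth is 3.

Treewidth 3.
One optimal decomposition is:
Bags: B1 = {3, 4, 5, 7}  B2 = {1, 3, 5, 7}  B3 = {2, 3, 5, 7}  B4 = {3, 5, 6, 7}
Tree: B1–B2, B2–B3, B3–B4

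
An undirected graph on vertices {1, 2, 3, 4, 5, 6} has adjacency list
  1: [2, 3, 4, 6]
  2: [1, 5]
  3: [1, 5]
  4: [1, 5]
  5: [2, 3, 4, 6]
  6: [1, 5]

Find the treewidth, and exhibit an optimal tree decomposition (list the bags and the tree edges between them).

Every bag has size at most 3, so the width is 3 − 1 = 2 and tw(G) ≤ 2. For the lower bound, G contains the cycle 5–3–1–4–5, so G is not a forest; only forests have treewidth ≤ 1, hence tw(G) ≥ 2. Hence tw(G) = 2 exactly.

Treewidth 2.
One optimal decomposition is:
Bags: B1 = {1, 3, 5}  B2 = {1, 4, 5}  B3 = {1, 5, 6}  B4 = {1, 2, 5}
Tree: B1–B2, B2–B3, B3–B4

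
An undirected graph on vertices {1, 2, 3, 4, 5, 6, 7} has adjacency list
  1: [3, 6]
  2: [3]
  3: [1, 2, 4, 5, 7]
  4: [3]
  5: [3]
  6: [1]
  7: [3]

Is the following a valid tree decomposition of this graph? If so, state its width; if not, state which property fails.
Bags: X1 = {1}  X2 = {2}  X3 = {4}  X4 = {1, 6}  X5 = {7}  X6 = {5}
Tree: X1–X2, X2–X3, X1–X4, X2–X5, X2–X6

A tree decomposition must satisfy three properties: every vertex lies in some bag; for every edge, both endpoints lie together in some bag; and for every vertex, the bags containing it form a connected subtree. Here vertex 3 appears in no bag, so the decomposition is invalid.

No — vertex 3 appears in no bag.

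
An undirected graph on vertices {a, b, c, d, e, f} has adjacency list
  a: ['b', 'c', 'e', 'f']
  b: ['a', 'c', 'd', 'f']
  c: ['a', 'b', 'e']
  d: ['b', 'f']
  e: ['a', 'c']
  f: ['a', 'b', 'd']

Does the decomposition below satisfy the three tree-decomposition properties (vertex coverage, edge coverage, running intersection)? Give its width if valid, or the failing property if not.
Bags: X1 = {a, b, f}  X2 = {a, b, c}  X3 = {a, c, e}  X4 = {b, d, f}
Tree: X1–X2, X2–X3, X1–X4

Yes; width 2.

Checking the three conditions: (i) the bags cover all of {a, b, c, d, e, f}; (ii) for each edge, some bag contains both endpoints; (iii) the bags containing any fixed vertex form a subtree. All hold, so the decomposition is valid with width 3 − 1 = 2.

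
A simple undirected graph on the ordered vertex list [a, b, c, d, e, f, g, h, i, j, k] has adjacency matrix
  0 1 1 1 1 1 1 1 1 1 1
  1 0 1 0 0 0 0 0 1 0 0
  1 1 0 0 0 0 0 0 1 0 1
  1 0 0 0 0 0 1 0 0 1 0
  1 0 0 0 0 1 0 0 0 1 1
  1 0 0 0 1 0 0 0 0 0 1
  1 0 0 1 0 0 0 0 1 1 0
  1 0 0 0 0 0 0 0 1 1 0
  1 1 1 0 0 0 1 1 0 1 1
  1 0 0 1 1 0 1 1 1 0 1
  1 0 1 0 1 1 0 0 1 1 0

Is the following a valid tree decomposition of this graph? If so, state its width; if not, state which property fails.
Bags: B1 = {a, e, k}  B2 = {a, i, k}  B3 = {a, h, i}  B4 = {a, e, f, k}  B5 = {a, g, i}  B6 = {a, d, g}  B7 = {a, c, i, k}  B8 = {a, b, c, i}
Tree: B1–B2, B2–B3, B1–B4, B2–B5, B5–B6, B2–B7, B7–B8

No — vertex j appears in no bag.

A tree decomposition must satisfy three properties: every vertex lies in some bag; for every edge, both endpoints lie together in some bag; and for every vertex, the bags containing it form a connected subtree. Here vertex j appears in no bag, so the decomposition is invalid.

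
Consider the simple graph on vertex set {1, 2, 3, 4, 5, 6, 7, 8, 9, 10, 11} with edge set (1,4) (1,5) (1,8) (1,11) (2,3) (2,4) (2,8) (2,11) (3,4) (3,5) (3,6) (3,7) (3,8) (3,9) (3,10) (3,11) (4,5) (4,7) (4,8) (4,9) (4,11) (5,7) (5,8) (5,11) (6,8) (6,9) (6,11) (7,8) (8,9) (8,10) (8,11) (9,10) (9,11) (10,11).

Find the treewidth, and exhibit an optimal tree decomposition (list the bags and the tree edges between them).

Each bag holds 5 vertices, so the decomposition has width 4, which upper-bounds the treewidth. On the other hand G contains the 5-clique {1, 4, 5, 8, 11}. A clique must lie in a single bag of any decomposition, so no decomposition can have width below 4. Therefore the treewidth is 4.

Treewidth 4.
One optimal decomposition is:
Bags: B1 = {3, 4, 5, 8, 11}  B2 = {3, 4, 5, 7, 8}  B3 = {2, 3, 4, 8, 11}  B4 = {3, 4, 8, 9, 11}  B5 = {1, 4, 5, 8, 11}  B6 = {3, 6, 8, 9, 11}  B7 = {3, 8, 9, 10, 11}
Tree: B1–B2, B1–B3, B1–B4, B1–B5, B4–B6, B4–B7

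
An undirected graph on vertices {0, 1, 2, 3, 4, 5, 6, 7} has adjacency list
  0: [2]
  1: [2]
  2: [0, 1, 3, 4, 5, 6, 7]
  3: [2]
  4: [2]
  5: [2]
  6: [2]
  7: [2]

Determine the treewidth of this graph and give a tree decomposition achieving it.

Each bag holds 2 vertices, so the decomposition has width 1, which upper-bounds the treewidth. Since G has at least one edge (e.g. 2–6), it is not an edgeless graph, so tw(G) ≥ 1. Combining the bounds, tw(G) = 1.

Treewidth 1.
One such decomposition:
Bags: B1 = {2, 6}  B2 = {2, 4}  B3 = {0, 2}  B4 = {2, 3}  B5 = {2, 5}  B6 = {2, 7}  B7 = {1, 2}
Tree: B1–B2, B1–B3, B2–B4, B2–B5, B3–B6, B1–B7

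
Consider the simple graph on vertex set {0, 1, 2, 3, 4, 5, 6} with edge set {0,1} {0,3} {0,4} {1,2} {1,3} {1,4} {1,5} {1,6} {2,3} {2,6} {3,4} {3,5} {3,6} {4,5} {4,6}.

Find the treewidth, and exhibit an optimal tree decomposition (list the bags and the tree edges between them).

Treewidth 3.
One such decomposition:
Bags: B1 = {1, 2, 3, 6}  B2 = {1, 3, 4, 6}  B3 = {1, 3, 4, 5}  B4 = {0, 1, 3, 4}
Tree: B1–B2, B2–B3, B2–B4

Each bag holds 4 vertices, so the decomposition has width 3, which upper-bounds the treewidth. On the other hand G contains the 4-clique {1, 2, 3, 6}. A clique must lie in a single bag of any decomposition, so no decomposition can have width below 3. The upper and lower bounds meet at 3, so that is the treewidth.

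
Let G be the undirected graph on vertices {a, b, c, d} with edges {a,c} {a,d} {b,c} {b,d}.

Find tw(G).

A width-2 tree decomposition is:
Bags: B1 = {a, c, d}  B2 = {b, c, d}
Tree: B1–B2
Every bag has size at most 3, so the width is 3 − 1 = 2 and tw(G) ≤ 2. The edges c–a–d–b–c form a cycle, so G is not a tree and its treewidth is at least 2. Therefore the treewidth is 2.

2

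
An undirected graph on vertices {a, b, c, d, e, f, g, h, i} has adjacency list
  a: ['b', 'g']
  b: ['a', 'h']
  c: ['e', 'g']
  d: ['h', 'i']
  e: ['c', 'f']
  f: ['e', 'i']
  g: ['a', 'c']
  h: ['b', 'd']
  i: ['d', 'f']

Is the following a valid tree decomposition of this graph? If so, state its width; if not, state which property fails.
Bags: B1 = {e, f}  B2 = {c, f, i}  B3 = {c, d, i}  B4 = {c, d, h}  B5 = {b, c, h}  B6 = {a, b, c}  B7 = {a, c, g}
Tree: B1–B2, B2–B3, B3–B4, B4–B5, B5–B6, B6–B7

No — edge (c,e) lies in no bag.

A tree decomposition must satisfy three properties: every vertex lies in some bag; for every edge, both endpoints lie together in some bag; and for every vertex, the bags containing it form a connected subtree. Here edge (c,e) lies in no bag, so the decomposition is invalid.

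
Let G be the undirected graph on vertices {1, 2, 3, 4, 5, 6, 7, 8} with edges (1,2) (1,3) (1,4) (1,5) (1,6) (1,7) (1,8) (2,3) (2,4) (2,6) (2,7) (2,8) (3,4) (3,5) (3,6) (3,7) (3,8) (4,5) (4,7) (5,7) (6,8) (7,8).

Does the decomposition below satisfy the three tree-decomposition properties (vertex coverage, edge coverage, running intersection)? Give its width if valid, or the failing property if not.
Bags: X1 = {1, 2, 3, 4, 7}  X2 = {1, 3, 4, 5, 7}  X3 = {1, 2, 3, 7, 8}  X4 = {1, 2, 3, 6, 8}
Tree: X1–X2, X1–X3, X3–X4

Every vertex of G appears in some bag (union = {1, 2, 3, 4, 5, 6, 7, 8}); every edge is covered by a bag; and for each vertex v the set of bags containing v is connected in the bag tree. The decomposition is therefore valid. The largest bag has 5 vertices, so the width is 4.

Yes; width 4.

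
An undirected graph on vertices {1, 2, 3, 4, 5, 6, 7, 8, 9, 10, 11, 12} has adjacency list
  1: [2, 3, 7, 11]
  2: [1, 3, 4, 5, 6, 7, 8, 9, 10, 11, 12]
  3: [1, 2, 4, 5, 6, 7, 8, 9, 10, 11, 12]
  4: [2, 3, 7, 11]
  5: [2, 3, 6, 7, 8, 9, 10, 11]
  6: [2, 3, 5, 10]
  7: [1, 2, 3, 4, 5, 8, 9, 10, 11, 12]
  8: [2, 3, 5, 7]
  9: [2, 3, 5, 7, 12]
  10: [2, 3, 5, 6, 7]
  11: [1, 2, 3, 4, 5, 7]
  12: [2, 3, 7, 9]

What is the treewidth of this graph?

4

A width-4 tree decomposition is:
Bags: B1 = {2, 3, 5, 7, 10}  B2 = {2, 3, 5, 7, 8}  B3 = {2, 3, 5, 7, 9}  B4 = {2, 3, 5, 6, 10}  B5 = {2, 3, 5, 7, 11}  B6 = {2, 3, 7, 9, 12}  B7 = {2, 3, 4, 7, 11}  B8 = {1, 2, 3, 7, 11}
Tree: B1–B2, B1–B3, B1–B4, B2–B5, B3–B6, B5–B7, B7–B8
The largest bag has 5 vertices, giving width 4; this decomposition certifies tw(G) ≤ 4. Conversely, {2, 3, 5, 6, 10} is a clique of size 5, and the vertices of any clique must share a bag in every tree decomposition; so some bag has ≥ 5 vertices and tw(G) ≥ 4. Therefore the treewidth is 4.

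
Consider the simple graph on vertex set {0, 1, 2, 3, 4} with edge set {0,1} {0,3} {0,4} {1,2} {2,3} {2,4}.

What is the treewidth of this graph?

2

A width-2 tree decomposition is:
Bags: B1 = {0, 1, 2}  B2 = {0, 2, 3}  B3 = {0, 2, 4}
Tree: B1–B2, B2–B3
Every bag has size at most 3, so the width is 3 − 1 = 2 and tw(G) ≤ 2. For the lower bound, G contains the cycle 1–2–3–0–1, so G is not a forest; only forests have treewidth ≤ 1, hence tw(G) ≥ 2. Therefore the treewidth is 2.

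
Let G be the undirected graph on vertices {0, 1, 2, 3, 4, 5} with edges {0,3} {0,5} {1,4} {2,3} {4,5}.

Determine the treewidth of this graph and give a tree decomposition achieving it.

Each bag holds 2 vertices, so the decomposition has width 1, which upper-bounds the treewidth. Since G has at least one edge (e.g. 1–4), it is not an edgeless graph, so tw(G) ≥ 1. The upper and lower bounds meet at 1, so that is the treewidth.

Treewidth 1.
Bags: B1 = {1, 4}  B2 = {4, 5}  B3 = {0, 5}  B4 = {0, 3}  B5 = {2, 3}
Tree: B1–B2, B2–B3, B3–B4, B4–B5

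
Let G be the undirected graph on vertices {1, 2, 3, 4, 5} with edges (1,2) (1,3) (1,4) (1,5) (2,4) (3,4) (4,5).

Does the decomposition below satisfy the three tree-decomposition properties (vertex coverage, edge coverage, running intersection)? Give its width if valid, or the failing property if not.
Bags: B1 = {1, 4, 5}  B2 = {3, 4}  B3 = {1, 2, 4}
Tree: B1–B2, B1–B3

A tree decomposition must satisfy three properties: every vertex lies in some bag; for every edge, both endpoints lie together in some bag; and for every vertex, the bags containing it form a connected subtree. Here edge (1,3) lies in no bag, so the decomposition is invalid.

No — edge (1,3) lies in no bag.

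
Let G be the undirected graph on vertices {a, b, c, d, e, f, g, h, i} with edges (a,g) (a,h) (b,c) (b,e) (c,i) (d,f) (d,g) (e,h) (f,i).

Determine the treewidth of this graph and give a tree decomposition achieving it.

Treewidth 2.
One optimal decomposition is:
Bags: B1 = {d, f, i}  B2 = {c, d, i}  B3 = {b, c, d}  B4 = {b, d, e}  B5 = {d, e, h}  B6 = {a, d, h}  B7 = {a, d, g}
Tree: B1–B2, B2–B3, B3–B4, B4–B5, B5–B6, B6–B7

The largest bag has 3 vertices, giving width 2; this decomposition certifies tw(G) ≤ 2. For the lower bound, G contains the cycle d–f–i–c–b–e–h–a–g–d, so G is not a forest; only forests have treewidth ≤ 1, hence tw(G) ≥ 2. The upper and lower bounds meet at 2, so that is the treewidth.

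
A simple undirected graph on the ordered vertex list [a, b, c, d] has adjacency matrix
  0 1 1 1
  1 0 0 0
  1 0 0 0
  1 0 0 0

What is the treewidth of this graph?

1

A width-1 tree decomposition is:
Bags: B1 = {a, b}  B2 = {a, d}  B3 = {a, c}
Tree: B1–B2, B1–B3
Each bag holds 2 vertices, so the decomposition has width 1, which upper-bounds the treewidth. G has an edge, so its treewidth is at least 1. Combining the bounds, tw(G) = 1.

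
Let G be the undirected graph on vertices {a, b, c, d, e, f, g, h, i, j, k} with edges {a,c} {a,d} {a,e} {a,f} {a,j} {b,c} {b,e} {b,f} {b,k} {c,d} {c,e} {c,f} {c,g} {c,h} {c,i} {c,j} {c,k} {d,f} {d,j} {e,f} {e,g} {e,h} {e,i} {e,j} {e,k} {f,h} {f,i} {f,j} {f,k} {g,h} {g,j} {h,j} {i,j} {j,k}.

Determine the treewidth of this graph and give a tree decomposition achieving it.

Treewidth 4.
One such decomposition:
Bags: B1 = {a, c, e, f, j}  B2 = {c, e, f, i, j}  B3 = {a, c, d, f, j}  B4 = {c, e, f, j, k}  B5 = {b, c, e, f, k}  B6 = {c, e, f, h, j}  B7 = {c, e, g, h, j}
Tree: B1–B2, B1–B3, B2–B4, B4–B5, B1–B6, B6–B7

The largest bag has 5 vertices, giving width 4; this decomposition certifies tw(G) ≤ 4. On the other hand G contains the 5-clique {c, e, g, h, j}. A clique must lie in a single bag of any decomposition, so no decomposition can have width below 4. Hence tw(G) = 4 exactly.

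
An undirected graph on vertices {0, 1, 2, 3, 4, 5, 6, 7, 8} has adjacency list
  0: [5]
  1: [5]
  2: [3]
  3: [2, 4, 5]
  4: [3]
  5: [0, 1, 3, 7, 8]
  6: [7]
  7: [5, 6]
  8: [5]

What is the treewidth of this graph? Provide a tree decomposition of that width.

Every bag has size at most 2, so the width is 2 − 1 = 1 and tw(G) ≤ 1. G has an edge, so its treewidth is at least 1. Hence tw(G) = 1 exactly.

Treewidth 1.
One optimal decomposition is:
Bags: B1 = {1, 5}  B2 = {3, 5}  B3 = {5, 7}  B4 = {6, 7}  B5 = {5, 8}  B6 = {0, 5}  B7 = {3, 4}  B8 = {2, 3}
Tree: B1–B2, B2–B3, B3–B4, B1–B5, B5–B6, B2–B7, B2–B8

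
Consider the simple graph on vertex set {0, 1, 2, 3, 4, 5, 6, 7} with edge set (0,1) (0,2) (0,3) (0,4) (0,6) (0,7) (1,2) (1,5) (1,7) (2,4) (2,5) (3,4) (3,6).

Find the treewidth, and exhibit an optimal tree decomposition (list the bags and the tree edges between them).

Each bag holds 3 vertices, so the decomposition has width 2, which upper-bounds the treewidth. For the lower bound, the 3 vertices {0, 1, 2} are pairwise adjacent, and any tree decomposition puts a clique entirely inside one bag — forcing width ≥ 2. Combining the bounds, tw(G) = 2.

Treewidth 2.
One such decomposition:
Bags: B1 = {0, 1, 7}  B2 = {0, 1, 2}  B3 = {0, 2, 4}  B4 = {0, 3, 4}  B5 = {0, 3, 6}  B6 = {1, 2, 5}
Tree: B1–B2, B2–B3, B3–B4, B4–B5, B2–B6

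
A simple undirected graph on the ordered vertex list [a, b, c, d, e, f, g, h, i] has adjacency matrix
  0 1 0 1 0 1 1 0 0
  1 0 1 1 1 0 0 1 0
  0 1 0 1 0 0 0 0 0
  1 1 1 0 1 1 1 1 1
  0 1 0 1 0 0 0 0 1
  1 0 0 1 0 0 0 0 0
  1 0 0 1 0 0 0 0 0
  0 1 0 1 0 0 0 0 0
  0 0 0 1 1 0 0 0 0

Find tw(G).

2

A width-2 tree decomposition is:
Bags: B1 = {b, c, d}  B2 = {b, d, e}  B3 = {a, b, d}  B4 = {a, d, f}  B5 = {b, d, h}  B6 = {a, d, g}  B7 = {d, e, i}
Tree: B1–B2, B1–B3, B3–B4, B1–B5, B3–B6, B2–B7
Every bag has size at most 3, so the width is 3 − 1 = 2 and tw(G) ≤ 2. Conversely, {a, d, g} is a clique of size 3, and the vertices of any clique must share a bag in every tree decomposition; so some bag has ≥ 3 vertices and tw(G) ≥ 2. Combining the bounds, tw(G) = 2.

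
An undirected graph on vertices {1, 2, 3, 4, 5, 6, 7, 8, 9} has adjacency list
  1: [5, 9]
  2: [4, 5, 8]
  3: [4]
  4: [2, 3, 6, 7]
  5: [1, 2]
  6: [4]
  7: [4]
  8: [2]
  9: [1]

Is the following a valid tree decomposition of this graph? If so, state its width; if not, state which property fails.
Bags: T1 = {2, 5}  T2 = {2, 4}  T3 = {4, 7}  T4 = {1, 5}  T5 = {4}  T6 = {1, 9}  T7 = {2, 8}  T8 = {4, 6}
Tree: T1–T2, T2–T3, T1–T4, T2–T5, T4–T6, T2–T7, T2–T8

No — vertex 3 appears in no bag.

A tree decomposition must satisfy three properties: every vertex lies in some bag; for every edge, both endpoints lie together in some bag; and for every vertex, the bags containing it form a connected subtree. Here vertex 3 appears in no bag, so the decomposition is invalid.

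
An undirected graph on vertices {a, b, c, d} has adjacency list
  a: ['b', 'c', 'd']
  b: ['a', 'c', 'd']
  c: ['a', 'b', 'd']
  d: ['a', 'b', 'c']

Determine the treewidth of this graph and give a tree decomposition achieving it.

Treewidth 3.
One such decomposition:
Bags: B1 = {a, b, c, d}
Tree: (single bag)

With just one bag of size 4, the width is 4 − 1 = 3, so tw(G) ≤ 3. Conversely, {a, b, c, d} is a clique of size 4, and the vertices of any clique must share a bag in every tree decomposition; so some bag has ≥ 4 vertices and tw(G) ≥ 3. Combining the bounds, tw(G) = 3.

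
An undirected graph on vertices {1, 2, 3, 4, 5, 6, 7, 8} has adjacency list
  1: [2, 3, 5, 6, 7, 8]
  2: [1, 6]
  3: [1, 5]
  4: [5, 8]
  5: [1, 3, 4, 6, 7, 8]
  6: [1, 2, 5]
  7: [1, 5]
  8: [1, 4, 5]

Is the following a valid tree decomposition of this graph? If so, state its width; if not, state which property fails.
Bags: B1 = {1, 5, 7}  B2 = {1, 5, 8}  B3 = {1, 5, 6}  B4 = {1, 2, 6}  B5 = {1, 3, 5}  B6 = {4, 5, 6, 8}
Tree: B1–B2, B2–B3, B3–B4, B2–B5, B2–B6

No — bags containing vertex 6 are not connected in the tree.

A tree decomposition must satisfy three properties: every vertex lies in some bag; for every edge, both endpoints lie together in some bag; and for every vertex, the bags containing it form a connected subtree. Here bags containing vertex 6 are not connected in the tree, so the decomposition is invalid.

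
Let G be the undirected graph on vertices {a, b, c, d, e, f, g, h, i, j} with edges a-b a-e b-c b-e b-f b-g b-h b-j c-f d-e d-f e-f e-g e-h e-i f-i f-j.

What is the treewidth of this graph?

2

A width-2 tree decomposition is:
Bags: B1 = {b, f, j}  B2 = {b, e, f}  B3 = {b, e, h}  B4 = {b, e, g}  B5 = {b, c, f}  B6 = {a, b, e}  B7 = {e, f, i}  B8 = {d, e, f}
Tree: B1–B2, B2–B3, B2–B4, B1–B5, B2–B6, B2–B7, B2–B8
Each bag holds 3 vertices, so the decomposition has width 2, which upper-bounds the treewidth. For the lower bound, the 3 vertices {d, e, f} are pairwise adjacent, and any tree decomposition puts a clique entirely inside one bag — forcing width ≥ 2. Combining the bounds, tw(G) = 2.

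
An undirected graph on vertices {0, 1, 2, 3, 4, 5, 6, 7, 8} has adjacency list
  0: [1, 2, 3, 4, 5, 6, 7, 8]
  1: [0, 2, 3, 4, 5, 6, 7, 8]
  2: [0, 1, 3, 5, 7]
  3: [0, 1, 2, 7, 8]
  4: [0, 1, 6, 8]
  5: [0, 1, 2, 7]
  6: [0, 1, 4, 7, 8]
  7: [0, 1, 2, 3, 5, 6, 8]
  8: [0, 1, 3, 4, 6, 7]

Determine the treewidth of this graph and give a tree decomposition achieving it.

Treewidth 4.
One such decomposition:
Bags: B1 = {0, 1, 6, 7, 8}  B2 = {0, 1, 4, 6, 8}  B3 = {0, 1, 3, 7, 8}  B4 = {0, 1, 2, 3, 7}  B5 = {0, 1, 2, 5, 7}
Tree: B1–B2, B1–B3, B3–B4, B4–B5

Every bag has size at most 5, so the width is 5 − 1 = 4 and tw(G) ≤ 4. On the other hand G contains the 5-clique {0, 1, 4, 6, 8}. A clique must lie in a single bag of any decomposition, so no decomposition can have width below 4. Therefore the treewidth is 4.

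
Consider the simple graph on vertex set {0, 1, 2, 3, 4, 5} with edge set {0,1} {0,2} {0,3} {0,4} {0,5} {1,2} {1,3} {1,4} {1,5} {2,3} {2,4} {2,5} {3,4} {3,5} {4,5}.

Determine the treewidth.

5

A width-5 tree decomposition is:
Bags: B1 = {0, 1, 2, 3, 4, 5}
Tree: (single bag)
With just one bag of size 6, the width is 6 − 1 = 5, so tw(G) ≤ 5. For the lower bound, the 6 vertices {0, 1, 2, 3, 4, 5} are pairwise adjacent, and any tree decomposition puts a clique entirely inside one bag — forcing width ≥ 5. Hence tw(G) = 5 exactly.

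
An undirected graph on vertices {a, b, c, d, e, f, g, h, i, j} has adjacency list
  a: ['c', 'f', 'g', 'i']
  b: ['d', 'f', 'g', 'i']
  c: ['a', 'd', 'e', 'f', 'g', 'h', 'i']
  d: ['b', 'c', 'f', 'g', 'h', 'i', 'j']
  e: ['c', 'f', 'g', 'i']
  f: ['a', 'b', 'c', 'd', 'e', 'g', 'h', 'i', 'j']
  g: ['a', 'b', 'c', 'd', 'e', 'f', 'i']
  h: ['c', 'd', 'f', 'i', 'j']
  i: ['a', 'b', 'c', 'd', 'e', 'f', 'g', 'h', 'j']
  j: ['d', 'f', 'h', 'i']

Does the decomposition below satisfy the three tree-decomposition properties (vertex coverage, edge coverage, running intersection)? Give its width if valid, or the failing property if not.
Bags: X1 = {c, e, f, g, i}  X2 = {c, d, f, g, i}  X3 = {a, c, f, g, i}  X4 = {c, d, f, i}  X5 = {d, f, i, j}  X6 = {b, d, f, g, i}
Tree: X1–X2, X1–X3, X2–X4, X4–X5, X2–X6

No — vertex h appears in no bag.

A tree decomposition must satisfy three properties: every vertex lies in some bag; for every edge, both endpoints lie together in some bag; and for every vertex, the bags containing it form a connected subtree. Here vertex h appears in no bag, so the decomposition is invalid.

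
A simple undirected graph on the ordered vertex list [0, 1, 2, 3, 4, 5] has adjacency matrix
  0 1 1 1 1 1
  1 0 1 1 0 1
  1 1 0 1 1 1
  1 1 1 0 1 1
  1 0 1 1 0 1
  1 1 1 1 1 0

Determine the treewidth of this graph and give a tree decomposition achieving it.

Treewidth 4.
Bags: B1 = {0, 1, 2, 3, 5}  B2 = {0, 2, 3, 4, 5}
Tree: B1–B2

Each bag holds 5 vertices, so the decomposition has width 4, which upper-bounds the treewidth. For the lower bound, the 5 vertices {0, 1, 2, 3, 5} are pairwise adjacent, and any tree decomposition puts a clique entirely inside one bag — forcing width ≥ 4. Hence tw(G) = 4 exactly.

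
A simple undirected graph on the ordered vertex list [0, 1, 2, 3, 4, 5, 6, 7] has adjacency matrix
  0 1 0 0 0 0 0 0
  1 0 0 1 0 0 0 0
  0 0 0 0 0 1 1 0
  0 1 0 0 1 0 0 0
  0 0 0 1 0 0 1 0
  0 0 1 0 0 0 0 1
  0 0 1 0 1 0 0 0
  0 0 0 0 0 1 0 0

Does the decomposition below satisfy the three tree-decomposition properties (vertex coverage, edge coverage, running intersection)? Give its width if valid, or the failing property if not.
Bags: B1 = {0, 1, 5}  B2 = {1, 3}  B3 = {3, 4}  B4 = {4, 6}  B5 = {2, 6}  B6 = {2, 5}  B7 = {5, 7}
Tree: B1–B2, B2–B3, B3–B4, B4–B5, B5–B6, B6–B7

A tree decomposition must satisfy three properties: every vertex lies in some bag; for every edge, both endpoints lie together in some bag; and for every vertex, the bags containing it form a connected subtree. Here bags containing vertex 5 are not connected in the tree, so the decomposition is invalid.

No — bags containing vertex 5 are not connected in the tree.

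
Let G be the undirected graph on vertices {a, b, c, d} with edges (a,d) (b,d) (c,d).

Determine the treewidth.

A width-1 tree decomposition is:
Bags: B1 = {a, d}  B2 = {c, d}  B3 = {b, d}
Tree: B1–B2, B2–B3
Every bag has size at most 2, so the width is 2 − 1 = 1 and tw(G) ≤ 1. Since G has at least one edge (e.g. d–a), it is not an edgeless graph, so tw(G) ≥ 1. The upper and lower bounds meet at 1, so that is the treewidth.

1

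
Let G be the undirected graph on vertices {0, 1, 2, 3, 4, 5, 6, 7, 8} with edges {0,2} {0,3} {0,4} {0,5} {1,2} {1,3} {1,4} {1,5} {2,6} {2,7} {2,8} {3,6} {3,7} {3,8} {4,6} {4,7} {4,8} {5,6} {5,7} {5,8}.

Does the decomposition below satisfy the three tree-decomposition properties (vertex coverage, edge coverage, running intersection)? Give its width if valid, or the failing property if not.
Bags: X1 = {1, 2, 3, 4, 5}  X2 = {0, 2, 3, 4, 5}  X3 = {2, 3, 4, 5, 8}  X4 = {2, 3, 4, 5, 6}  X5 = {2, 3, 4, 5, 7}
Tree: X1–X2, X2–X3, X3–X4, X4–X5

Vertex coverage: the bags together contain {0, 1, 2, 3, 4, 5, 6, 7, 8}, the full vertex set. Edge coverage: each edge of G has both endpoints in at least one bag. Running intersection: for every vertex, the bags containing it form a connected subtree. All three properties hold, so this is a valid tree decomposition of width max|bag| − 1 = 4, and hence tw(G) ≤ 4.

Yes; width 4.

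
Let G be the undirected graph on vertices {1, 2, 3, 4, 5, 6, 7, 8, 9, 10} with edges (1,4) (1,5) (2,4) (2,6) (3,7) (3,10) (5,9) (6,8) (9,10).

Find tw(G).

A width-1 tree decomposition is:
Bags: B1 = {6, 8}  B2 = {2, 6}  B3 = {2, 4}  B4 = {1, 4}  B5 = {1, 5}  B6 = {5, 9}  B7 = {9, 10}  B8 = {3, 10}  B9 = {3, 7}
Tree: B1–B2, B2–B3, B3–B4, B4–B5, B5–B6, B6–B7, B7–B8, B8–B9
Every bag has size at most 2, so the width is 2 − 1 = 1 and tw(G) ≤ 1. Since G has at least one edge (e.g. 8–6), it is not an edgeless graph, so tw(G) ≥ 1. Hence tw(G) = 1 exactly.

1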